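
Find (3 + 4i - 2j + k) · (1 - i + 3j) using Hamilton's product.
13 - 2i + 6j + 11k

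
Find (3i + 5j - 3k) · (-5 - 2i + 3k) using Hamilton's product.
15 - 28j + 25k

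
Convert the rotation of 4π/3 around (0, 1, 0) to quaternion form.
-0.5 + 0.866j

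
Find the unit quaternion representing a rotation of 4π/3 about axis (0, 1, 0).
-0.5 + 0.866j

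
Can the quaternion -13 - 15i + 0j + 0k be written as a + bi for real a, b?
Yes. The quaternion -13 - 15i has j- and k-coefficients y = z = 0, so it lies in the complex subalgebra spanned by 1 and i.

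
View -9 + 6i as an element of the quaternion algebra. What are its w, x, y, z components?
-9 + 6i + 0j + 0k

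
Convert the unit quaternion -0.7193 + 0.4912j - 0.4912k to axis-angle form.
axis = (0, √2/2, -√2/2), θ = 272°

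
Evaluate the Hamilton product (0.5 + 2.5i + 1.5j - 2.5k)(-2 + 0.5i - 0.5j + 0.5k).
-0.25 - 5.25i - 5.75j + 3.25k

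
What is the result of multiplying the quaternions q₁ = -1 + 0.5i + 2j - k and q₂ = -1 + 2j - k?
-4 - 0.5i - 3.5j + 3k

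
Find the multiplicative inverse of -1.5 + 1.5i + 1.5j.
-0.2222 - 0.2222i - 0.2222j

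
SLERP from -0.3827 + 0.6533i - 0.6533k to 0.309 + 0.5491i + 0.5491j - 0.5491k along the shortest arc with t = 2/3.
0.0783 + 0.6464i + 0.3979j - 0.6464k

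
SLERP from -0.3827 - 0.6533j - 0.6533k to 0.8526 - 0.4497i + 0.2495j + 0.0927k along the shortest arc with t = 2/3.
-0.7734 + 0.3297i - 0.436j - 0.3211k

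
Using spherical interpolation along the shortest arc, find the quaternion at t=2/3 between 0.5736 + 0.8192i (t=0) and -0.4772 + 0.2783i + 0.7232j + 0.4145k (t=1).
0.6857 + 0.1622i - 0.6156j - 0.3528k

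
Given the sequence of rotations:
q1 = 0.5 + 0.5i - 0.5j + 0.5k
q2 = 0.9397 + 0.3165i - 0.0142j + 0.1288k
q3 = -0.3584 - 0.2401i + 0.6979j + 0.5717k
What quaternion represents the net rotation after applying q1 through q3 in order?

q2 · q1 = 0.2401 + 0.6854i - 0.5708j + 0.3831k
q3 · q2 · q1 = 0.2579 + 0.2904i + 0.856j - 0.3413k
0.2579 + 0.2904i + 0.856j - 0.3413k


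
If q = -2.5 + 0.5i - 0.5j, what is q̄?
-2.5 - 0.5i + 0.5j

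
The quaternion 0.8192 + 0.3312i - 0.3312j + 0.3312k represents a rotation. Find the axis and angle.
axis = (√3/3, -√3/3, √3/3), θ = 70°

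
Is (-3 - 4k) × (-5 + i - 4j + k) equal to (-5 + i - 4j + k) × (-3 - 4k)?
No: pq = 19 - 19i + 8j + 17k ≠ 19 + 13i + 16j + 17k = qp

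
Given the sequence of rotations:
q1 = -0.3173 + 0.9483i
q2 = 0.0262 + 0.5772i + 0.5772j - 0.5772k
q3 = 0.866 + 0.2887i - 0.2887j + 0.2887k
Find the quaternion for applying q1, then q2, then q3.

q2 · q1 = -0.5557 - 0.1583i - 0.7305j - 0.3642k
q3 · q2 · q1 = -0.5413 + 0.0185i - 0.4127j - 0.7324k
-0.5413 + 0.0185i - 0.4127j - 0.7324k


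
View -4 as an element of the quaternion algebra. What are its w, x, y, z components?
-4 + 0i + 0j + 0k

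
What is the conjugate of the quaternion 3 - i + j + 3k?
3 + i - j - 3k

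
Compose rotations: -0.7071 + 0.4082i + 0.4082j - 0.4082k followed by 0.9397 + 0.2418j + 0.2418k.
-0.6645 + 0.1862i + 0.3113j - 0.6533k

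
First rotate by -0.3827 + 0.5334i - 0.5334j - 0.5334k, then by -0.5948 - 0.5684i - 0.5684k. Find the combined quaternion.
0.2276 - 0.4029i - 0.2891j + 0.838k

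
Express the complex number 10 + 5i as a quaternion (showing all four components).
10 + 5i + 0j + 0k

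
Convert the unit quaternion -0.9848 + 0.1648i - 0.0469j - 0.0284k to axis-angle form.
axis = (0.9489, -0.27, -0.1635), θ = 340°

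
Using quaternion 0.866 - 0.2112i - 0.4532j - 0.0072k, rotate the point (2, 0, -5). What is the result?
(5.088, -1.504, -0.924)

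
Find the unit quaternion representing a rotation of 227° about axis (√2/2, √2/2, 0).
-0.3987 + 0.6485i + 0.6485j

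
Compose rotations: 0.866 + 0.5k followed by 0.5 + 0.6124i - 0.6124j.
0.433 + 0.2241i - 0.8365j + 0.25k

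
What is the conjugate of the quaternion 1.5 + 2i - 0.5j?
1.5 - 2i + 0.5j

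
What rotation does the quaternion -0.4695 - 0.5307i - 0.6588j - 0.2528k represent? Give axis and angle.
axis = (-0.6011, -0.7462, -0.2863), θ = 236°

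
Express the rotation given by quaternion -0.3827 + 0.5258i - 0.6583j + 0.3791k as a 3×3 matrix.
[[-0.1542, -0.4021, 0.9025], [-0.9824, 0.1596, -0.0967], [-0.1052, -0.9016, -0.4196]]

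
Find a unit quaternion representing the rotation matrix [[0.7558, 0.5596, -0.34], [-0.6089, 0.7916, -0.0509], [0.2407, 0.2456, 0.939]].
0.9336 + 0.0794i - 0.1555j - 0.3129k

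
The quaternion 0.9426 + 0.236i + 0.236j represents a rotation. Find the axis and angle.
axis = (√2/2, √2/2, 0), θ = 39°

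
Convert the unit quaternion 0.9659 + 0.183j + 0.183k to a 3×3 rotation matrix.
[[0.866, -0.3535, 0.3535], [0.3535, 0.933, 0.067], [-0.3535, 0.067, 0.933]]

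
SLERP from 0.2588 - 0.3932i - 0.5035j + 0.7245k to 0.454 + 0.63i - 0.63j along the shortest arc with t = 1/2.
0.4626 + 0.1537i - 0.7357j + 0.4702k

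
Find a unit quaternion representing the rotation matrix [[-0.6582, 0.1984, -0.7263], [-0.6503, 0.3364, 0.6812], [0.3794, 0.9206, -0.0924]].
-0.3827 - 0.1564i + 0.7223j + 0.5544k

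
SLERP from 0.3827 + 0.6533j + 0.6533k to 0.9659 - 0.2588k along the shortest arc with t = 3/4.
0.9746 + 0.2238j - 0.0022k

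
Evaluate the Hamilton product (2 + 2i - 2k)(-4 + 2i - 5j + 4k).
-4 - 14i - 22j + 6k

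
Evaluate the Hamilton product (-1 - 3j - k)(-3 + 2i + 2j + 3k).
12 - 9i + 5j + 6k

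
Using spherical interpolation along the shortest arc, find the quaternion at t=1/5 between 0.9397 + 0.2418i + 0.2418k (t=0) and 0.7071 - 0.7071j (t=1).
0.9449 + 0.2022i - 0.159j + 0.2022k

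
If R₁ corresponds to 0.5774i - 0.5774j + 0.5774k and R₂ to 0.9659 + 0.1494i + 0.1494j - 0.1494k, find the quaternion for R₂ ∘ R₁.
0.0863 + 0.5577i - 0.7302j + 0.3852k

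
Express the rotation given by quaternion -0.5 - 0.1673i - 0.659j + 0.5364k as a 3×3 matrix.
[[-0.444, 0.7569, 0.4795], [-0.3159, 0.3686, -0.8743], [-0.8385, -0.5397, 0.0755]]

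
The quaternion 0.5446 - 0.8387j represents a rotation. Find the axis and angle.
axis = (0, -1, 0), θ = 114°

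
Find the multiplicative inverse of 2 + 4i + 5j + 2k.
0.0408 - 0.0816i - 0.102j - 0.0408k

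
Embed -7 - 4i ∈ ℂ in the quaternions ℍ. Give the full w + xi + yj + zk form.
-7 - 4i + 0j + 0k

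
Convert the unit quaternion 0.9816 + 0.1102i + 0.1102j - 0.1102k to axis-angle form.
axis = (√3/3, √3/3, -√3/3), θ = 22°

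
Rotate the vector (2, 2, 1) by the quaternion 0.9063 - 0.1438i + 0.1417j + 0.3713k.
(0.091, 2.996, -0.12)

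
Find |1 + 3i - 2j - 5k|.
√39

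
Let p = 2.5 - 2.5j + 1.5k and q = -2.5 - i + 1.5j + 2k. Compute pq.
-5.5 - 9.75i + 8.5j - 1.25k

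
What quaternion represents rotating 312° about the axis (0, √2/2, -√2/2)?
-0.9135 + 0.2876j - 0.2876k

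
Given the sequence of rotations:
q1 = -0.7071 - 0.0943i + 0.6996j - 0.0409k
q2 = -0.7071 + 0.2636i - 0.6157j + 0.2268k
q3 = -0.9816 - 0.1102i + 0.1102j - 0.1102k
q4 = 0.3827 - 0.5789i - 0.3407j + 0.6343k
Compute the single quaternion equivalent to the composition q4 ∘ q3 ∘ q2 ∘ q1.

q2 · q1 = 0.9649 - 0.2532i - 0.0699j - 0.0051k
q3 · q2 · q1 = -0.9679 + 0.1339i + 0.2023j - 0.0657k
q4 · q3 · q2 · q1 = -0.1823 + 0.5056i + 0.4541j - 0.7106k
-0.1823 + 0.5056i + 0.4541j - 0.7106k


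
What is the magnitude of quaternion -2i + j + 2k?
3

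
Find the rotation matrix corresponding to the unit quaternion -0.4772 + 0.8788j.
[[-0.5446, 0, -0.8387], [0, 1, 0], [0.8387, 0, -0.5446]]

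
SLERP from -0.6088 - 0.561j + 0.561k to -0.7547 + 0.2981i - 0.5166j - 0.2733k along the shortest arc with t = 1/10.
-0.6516 + 0.0346i - 0.5797j + 0.4881k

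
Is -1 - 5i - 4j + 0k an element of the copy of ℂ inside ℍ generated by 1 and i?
No. The quaternion -1 - 5i - 4j has j-coefficient y = -4 and k-coefficient z = 0, not both zero, so it does not lie in the complex subalgebra spanned by 1 and i.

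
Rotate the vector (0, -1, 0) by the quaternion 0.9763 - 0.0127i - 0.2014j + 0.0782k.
(0.148, -0.987, 0.056)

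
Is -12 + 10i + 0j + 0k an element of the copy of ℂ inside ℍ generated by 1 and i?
Yes. The quaternion -12 + 10i has j- and k-coefficients y = z = 0, so it lies in the complex subalgebra spanned by 1 and i.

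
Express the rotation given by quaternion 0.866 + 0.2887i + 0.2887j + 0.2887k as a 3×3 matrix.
[[0.6666, -0.3333, 0.6667], [0.6667, 0.6666, -0.3333], [-0.3333, 0.6667, 0.6666]]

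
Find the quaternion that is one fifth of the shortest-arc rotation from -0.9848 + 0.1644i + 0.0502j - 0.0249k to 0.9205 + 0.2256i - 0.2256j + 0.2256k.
-0.9901 + 0.0865i + 0.0876j - 0.067k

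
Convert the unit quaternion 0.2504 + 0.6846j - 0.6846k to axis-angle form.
axis = (0, √2/2, -√2/2), θ = 151°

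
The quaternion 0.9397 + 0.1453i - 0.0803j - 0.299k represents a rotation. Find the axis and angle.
axis = (0.4249, -0.2348, -0.8743), θ = 40°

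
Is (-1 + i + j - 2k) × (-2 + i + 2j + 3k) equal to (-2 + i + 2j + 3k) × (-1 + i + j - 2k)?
No: pq = 5 + 4i - 9j + 2k ≠ 5 - 10i + j = qp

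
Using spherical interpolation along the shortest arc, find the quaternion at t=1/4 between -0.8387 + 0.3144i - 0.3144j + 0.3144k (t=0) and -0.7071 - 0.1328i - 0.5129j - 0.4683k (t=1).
-0.882 + 0.2148i - 0.4028j + 0.1171k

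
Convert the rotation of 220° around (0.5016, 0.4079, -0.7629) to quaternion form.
-0.342 + 0.4713i + 0.3833j - 0.7169k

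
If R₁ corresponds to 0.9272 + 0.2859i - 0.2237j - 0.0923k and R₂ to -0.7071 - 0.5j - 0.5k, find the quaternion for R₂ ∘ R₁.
-0.8136 - 0.2679i - 0.4484j - 0.2554k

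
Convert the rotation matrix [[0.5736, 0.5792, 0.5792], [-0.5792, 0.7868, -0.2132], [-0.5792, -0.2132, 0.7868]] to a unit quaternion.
0.887 + 0.3265j - 0.3265k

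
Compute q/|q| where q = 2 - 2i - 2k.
0.5774 - 0.5774i - 0.5774k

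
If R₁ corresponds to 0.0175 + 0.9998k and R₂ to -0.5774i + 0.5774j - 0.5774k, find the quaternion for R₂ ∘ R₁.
0.5773 + 0.5672i + 0.5874j - 0.0101k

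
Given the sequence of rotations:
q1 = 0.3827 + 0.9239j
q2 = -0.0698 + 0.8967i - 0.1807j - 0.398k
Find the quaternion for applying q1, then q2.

q2 · q1 = 0.1402 + 0.7109i - 0.1336j + 0.6761k
0.1402 + 0.7109i - 0.1336j + 0.6761k


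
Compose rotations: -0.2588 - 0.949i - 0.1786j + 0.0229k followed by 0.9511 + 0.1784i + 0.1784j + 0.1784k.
-0.0491 - 0.9128i - 0.3894j + 0.113k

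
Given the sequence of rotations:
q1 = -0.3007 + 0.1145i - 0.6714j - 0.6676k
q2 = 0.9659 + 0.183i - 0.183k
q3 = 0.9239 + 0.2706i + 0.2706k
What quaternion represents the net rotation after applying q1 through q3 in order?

q2 · q1 = -0.4336 - 0.0673i - 0.5473j - 0.7127k
q3 · q2 · q1 = -0.1895 - 0.0314i - 0.331j - 0.9239k
-0.1895 - 0.0314i - 0.331j - 0.9239k


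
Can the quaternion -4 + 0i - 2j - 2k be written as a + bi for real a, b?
No. The quaternion -4 - 2j - 2k has j-coefficient y = -2 and k-coefficient z = -2, not both zero, so it does not lie in the complex subalgebra spanned by 1 and i.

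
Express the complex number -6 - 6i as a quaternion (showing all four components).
-6 - 6i + 0j + 0k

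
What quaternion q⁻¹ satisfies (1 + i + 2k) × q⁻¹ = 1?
0.1667 - 0.1667i - 0.3333k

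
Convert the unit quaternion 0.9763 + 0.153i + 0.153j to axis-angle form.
axis = (√2/2, √2/2, 0), θ = 25°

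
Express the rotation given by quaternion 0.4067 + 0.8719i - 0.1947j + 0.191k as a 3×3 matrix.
[[0.8512, -0.4949, 0.1747], [-0.1842, -0.5934, -0.7836], [0.4914, 0.6348, -0.5962]]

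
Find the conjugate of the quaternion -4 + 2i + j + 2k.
-4 - 2i - j - 2k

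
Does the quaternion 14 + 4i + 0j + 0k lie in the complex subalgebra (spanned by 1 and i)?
Yes. The quaternion 14 + 4i has j- and k-coefficients y = z = 0, so it lies in the complex subalgebra spanned by 1 and i.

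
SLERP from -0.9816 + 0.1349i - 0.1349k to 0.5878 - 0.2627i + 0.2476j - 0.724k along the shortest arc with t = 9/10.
-0.6661 + 0.2613i - 0.231j + 0.6593k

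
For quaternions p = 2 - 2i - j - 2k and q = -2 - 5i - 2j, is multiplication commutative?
No: pq = -16 - 10i + 8j + 3k ≠ -16 - 2i - 12j + 5k = qp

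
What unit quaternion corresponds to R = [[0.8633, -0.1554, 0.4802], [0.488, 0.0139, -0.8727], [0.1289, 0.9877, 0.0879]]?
0.7009 + 0.6636i + 0.1253j + 0.2295k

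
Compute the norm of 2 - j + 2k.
3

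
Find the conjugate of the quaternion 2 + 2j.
2 - 2j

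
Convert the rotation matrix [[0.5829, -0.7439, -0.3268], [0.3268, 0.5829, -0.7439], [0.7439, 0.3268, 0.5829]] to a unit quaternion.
0.829 + 0.3229i - 0.3229j + 0.3229k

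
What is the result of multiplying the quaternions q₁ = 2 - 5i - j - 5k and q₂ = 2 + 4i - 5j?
19 - 27i - 32j + 19k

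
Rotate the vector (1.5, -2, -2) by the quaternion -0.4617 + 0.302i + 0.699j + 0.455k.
(-1.53, -2.634, 0.985)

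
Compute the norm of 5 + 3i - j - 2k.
√39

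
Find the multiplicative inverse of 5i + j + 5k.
-0.098i - 0.0196j - 0.098k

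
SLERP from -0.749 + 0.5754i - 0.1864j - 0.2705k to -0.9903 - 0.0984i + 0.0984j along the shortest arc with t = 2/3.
-0.9846 + 0.1434i + 0.001j - 0.1004k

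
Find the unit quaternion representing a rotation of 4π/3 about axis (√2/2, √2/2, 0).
-0.5 + 0.6124i + 0.6124j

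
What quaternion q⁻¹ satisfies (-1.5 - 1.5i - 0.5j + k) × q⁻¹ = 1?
-0.2609 + 0.2609i + 0.087j - 0.1739k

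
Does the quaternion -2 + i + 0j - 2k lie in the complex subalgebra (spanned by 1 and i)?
No. The quaternion -2 + i - 2k has j-coefficient y = 0 and k-coefficient z = -2, not both zero, so it does not lie in the complex subalgebra spanned by 1 and i.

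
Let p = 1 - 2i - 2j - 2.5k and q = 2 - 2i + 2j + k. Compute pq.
4.5 - 3i + 5j - 12k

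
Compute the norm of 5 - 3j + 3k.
√43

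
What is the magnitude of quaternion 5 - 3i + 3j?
√43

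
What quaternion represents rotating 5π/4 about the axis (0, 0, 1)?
-0.3827 + 0.9239k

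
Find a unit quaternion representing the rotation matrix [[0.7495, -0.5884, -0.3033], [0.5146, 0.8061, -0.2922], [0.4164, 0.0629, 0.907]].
0.9304 + 0.0954i - 0.1934j + 0.2964k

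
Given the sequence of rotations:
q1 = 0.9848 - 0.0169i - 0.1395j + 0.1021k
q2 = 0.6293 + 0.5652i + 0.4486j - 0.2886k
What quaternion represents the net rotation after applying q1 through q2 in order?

q2 · q1 = 0.7213 + 0.5515i + 0.3012j - 0.2912k
0.7213 + 0.5515i + 0.3012j - 0.2912k


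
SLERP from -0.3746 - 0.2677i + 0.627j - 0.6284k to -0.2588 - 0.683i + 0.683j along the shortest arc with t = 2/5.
-0.3535 - 0.4702i + 0.7009j - 0.4034k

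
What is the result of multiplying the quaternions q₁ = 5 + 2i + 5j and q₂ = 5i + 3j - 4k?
-25 + 5i + 23j - 39k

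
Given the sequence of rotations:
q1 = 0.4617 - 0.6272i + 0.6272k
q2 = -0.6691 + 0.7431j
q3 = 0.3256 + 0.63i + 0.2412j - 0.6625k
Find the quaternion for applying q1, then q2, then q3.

q2 · q1 = -0.3089 + 0.8857i + 0.3431j + 0.0464k
q3 · q2 · q1 = -0.7106 + 0.3323i - 0.5788j + 0.2223k
-0.7106 + 0.3323i - 0.5788j + 0.2223k


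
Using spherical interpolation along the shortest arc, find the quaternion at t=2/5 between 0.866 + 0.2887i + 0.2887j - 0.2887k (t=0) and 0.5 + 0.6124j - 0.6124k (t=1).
0.7583 + 0.1818i + 0.4427j - 0.4427k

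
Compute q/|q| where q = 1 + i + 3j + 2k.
0.2582 + 0.2582i + 0.7746j + 0.5164k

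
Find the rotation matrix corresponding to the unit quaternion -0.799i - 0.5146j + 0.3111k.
[[0.2768, 0.8223, -0.4971], [0.8223, -0.4704, -0.3202], [-0.4971, -0.3202, -0.8064]]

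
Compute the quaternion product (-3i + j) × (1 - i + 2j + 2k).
-5 - i + 7j - 5k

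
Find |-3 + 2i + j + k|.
√15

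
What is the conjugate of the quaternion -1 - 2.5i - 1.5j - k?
-1 + 2.5i + 1.5j + k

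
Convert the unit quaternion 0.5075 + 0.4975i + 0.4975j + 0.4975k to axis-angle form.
axis = (√3/3, √3/3, √3/3), θ = 119°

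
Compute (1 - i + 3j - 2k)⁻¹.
0.0667 + 0.0667i - 0.2j + 0.1333k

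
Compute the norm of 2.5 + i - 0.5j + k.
2.915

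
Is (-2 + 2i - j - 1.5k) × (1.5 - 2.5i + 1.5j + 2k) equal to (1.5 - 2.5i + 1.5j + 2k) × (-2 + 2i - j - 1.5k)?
No: pq = 6.5 + 8.25i - 4.75j - 5.75k ≠ 6.5 + 7.75i - 4.25j - 6.75k = qp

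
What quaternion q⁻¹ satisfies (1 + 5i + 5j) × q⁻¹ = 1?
0.0196 - 0.098i - 0.098j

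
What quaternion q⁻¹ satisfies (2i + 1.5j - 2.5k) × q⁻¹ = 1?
-0.16i - 0.12j + 0.2k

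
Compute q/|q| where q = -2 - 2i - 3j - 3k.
-0.3922 - 0.3922i - 0.5883j - 0.5883k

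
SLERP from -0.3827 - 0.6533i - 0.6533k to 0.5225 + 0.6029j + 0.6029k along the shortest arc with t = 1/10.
-0.4153 - 0.6054i - 0.07j - 0.6754k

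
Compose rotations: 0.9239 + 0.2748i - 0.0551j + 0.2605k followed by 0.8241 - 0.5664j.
0.7302 + 0.0789i - 0.5687j + 0.3703k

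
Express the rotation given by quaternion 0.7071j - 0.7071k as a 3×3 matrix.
[[-1, 0, 0], [0, 0, -1], [0, -1, 0]]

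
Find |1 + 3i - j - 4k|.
√27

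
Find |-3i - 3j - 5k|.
√43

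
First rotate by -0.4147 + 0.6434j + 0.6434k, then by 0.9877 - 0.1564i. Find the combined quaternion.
-0.4096 + 0.0649i + 0.7361j + 0.5349k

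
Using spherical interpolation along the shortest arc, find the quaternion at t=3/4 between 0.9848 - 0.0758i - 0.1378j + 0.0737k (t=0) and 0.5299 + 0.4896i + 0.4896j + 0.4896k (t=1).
0.7369 + 0.3805i + 0.3616j + 0.426k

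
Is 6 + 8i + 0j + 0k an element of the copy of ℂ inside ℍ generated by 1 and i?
Yes. The quaternion 6 + 8i has j- and k-coefficients y = z = 0, so it lies in the complex subalgebra spanned by 1 and i.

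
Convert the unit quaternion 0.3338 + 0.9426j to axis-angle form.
axis = (0, 1, 0), θ = 141°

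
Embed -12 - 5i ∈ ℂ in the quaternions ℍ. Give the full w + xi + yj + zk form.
-12 - 5i + 0j + 0k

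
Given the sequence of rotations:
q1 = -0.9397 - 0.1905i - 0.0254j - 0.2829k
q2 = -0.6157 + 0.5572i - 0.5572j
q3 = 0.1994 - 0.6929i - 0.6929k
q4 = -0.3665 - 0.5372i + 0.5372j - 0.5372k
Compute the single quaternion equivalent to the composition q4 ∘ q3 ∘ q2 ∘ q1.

q2 · q1 = 0.6706 - 0.2487i + 0.6969j + 0.0539k
q3 · q2 · q1 = -0.0013 - 0.0314i + 0.3486j - 0.9368k
q4 · q3 · q2 · q1 = -0.7069 - 0.3038i - 0.6148j + 0.1736k
-0.7069 - 0.3038i - 0.6148j + 0.1736k


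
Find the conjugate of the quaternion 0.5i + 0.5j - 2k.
-0.5i - 0.5j + 2k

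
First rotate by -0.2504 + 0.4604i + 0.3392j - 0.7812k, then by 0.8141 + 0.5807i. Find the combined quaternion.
-0.4712 + 0.2294i + 0.7298j - 0.439k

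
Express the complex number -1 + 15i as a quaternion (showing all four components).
-1 + 15i + 0j + 0k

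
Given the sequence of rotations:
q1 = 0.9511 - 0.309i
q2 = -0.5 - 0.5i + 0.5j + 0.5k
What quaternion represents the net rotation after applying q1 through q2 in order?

q2 · q1 = -0.63 - 0.3211i + 0.3211j + 0.63k
-0.63 - 0.3211i + 0.3211j + 0.63k


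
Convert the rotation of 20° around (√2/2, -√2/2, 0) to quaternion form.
0.9848 + 0.1228i - 0.1228j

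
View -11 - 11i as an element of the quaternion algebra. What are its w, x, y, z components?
-11 - 11i + 0j + 0k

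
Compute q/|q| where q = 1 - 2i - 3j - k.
0.2582 - 0.5164i - 0.7746j - 0.2582k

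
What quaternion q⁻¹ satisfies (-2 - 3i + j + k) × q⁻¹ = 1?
-0.1333 + 0.2i - 0.0667j - 0.0667k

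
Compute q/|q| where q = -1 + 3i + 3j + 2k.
-0.2085 + 0.6255i + 0.6255j + 0.417k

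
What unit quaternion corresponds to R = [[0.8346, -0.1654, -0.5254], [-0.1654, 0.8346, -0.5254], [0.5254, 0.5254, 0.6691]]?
0.9136 + 0.2876i - 0.2876j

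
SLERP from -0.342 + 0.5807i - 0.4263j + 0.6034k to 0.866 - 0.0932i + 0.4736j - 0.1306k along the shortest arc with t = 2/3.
-0.7515 + 0.2854i - 0.5009j + 0.3208k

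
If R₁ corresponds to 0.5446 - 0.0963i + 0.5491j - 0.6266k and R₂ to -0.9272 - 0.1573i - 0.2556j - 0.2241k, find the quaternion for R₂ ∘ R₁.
-0.5202 + 0.2868i - 0.7253j + 0.348k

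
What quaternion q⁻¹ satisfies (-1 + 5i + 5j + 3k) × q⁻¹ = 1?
-0.0167 - 0.0833i - 0.0833j - 0.05k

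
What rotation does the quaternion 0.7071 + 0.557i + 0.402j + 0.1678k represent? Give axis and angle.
axis = (0.7877, 0.5685, 0.2373), θ = π/2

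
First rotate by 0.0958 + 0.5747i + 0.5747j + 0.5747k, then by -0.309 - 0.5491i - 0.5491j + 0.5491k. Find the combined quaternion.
0.286 - 0.8613i + 0.4009j - 0.125k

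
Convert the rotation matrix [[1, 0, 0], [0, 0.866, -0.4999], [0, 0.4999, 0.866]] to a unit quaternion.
0.9659 + 0.2588i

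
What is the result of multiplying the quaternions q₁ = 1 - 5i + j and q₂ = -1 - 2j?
1 + 5i - 3j + 10k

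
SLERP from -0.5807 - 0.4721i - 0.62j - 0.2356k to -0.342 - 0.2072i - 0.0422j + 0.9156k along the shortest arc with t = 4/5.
-0.4854 - 0.329i - 0.219j + 0.7799k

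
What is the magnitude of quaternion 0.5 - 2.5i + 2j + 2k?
3.808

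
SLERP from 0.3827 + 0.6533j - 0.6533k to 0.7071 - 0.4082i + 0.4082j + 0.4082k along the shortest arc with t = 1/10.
0.4606 - 0.0548i + 0.6789j - 0.5692k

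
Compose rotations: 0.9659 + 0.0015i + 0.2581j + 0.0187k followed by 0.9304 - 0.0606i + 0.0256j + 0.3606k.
0.8854 - 0.1497i + 0.2665j + 0.35k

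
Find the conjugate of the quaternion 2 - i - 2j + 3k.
2 + i + 2j - 3k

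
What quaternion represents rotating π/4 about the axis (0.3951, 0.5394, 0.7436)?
0.9239 + 0.1512i + 0.2064j + 0.2846k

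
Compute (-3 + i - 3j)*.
-3 - i + 3j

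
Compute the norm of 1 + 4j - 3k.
√26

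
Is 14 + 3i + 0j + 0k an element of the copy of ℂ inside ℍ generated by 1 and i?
Yes. The quaternion 14 + 3i has j- and k-coefficients y = z = 0, so it lies in the complex subalgebra spanned by 1 and i.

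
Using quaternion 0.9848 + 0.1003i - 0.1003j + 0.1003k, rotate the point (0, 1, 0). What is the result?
(-0.218, 0.96, 0.177)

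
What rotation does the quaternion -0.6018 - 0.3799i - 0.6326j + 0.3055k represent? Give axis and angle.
axis = (-0.4757, -0.7921, 0.3825), θ = 254°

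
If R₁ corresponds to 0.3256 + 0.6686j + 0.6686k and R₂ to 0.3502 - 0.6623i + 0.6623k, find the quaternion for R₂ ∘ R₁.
-0.3288 - 0.6585i + 0.677j + 0.007k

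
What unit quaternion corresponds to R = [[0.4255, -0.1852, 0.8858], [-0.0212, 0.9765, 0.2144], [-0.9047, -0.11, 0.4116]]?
0.8387 - 0.0967i + 0.5337j + 0.0489k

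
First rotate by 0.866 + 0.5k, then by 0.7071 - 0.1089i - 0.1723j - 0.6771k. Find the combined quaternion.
0.9509 - 0.1805i - 0.0948j - 0.2328k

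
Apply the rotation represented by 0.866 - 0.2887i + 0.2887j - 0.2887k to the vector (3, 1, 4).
(5, 0, 1)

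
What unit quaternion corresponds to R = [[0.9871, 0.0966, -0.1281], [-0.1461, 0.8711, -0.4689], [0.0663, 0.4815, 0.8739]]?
0.9659 + 0.246i - 0.0503j - 0.0628k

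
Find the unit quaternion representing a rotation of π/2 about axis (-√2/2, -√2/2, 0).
0.7071 - 0.5i - 0.5j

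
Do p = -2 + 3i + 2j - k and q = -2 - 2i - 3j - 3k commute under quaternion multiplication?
No: pq = 13 - 11i + 13j + 3k ≠ 13 + 7i - 9j + 13k = qp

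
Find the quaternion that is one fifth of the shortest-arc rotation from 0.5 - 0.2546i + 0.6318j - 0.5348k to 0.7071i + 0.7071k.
0.425 - 0.3822i + 0.5371j - 0.6204k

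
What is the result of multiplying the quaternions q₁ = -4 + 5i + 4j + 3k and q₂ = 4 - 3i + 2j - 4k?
3 + 10i + 19j + 50k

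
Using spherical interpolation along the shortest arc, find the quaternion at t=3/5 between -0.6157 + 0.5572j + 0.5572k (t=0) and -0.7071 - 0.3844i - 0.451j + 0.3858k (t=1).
-0.7951 - 0.2689i - 0.0434j + 0.5419k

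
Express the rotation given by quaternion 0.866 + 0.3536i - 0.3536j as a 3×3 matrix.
[[0.7499, -0.2501, -0.6124], [-0.2501, 0.7499, -0.6124], [0.6124, 0.6124, 0.4999]]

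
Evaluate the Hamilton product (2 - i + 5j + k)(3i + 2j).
-7 + 4i + 7j - 17k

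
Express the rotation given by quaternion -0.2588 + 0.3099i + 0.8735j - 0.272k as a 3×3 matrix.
[[-0.674, 0.4006, -0.6207], [0.6822, 0.66, -0.3148], [0.2835, -0.6356, -0.7181]]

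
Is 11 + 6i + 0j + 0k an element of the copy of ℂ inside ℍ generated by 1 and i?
Yes. The quaternion 11 + 6i has j- and k-coefficients y = z = 0, so it lies in the complex subalgebra spanned by 1 and i.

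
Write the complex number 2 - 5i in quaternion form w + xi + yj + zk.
2 - 5i + 0j + 0k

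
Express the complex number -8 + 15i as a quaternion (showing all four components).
-8 + 15i + 0j + 0k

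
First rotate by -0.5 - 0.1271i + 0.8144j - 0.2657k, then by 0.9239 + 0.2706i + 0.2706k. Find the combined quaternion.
-0.3557 - 0.4731i + 0.7899j - 0.1604k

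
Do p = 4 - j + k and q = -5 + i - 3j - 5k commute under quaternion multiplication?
No: pq = -18 + 12i - 6j - 24k ≠ -18 - 4i - 8j - 26k = qp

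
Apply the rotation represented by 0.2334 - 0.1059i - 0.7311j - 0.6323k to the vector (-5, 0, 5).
(3.306, 5.571, -2.833)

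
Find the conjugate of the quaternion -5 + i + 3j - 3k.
-5 - i - 3j + 3k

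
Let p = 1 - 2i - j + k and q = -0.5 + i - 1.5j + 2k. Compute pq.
-2 + 1.5i + 4j + 5.5k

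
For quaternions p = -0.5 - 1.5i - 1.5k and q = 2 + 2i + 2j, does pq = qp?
No: pq = 2 - i - 4j - 6k ≠ 2 - 7i + 2j = qp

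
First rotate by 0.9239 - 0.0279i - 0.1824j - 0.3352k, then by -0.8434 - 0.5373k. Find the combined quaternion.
-0.9593 - 0.0745i + 0.1688j - 0.2137k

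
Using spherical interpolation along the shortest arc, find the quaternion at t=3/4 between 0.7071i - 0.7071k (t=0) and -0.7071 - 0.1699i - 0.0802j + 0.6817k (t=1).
0.5661 + 0.3389i + 0.0642j - 0.7487k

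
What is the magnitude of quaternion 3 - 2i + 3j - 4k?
√38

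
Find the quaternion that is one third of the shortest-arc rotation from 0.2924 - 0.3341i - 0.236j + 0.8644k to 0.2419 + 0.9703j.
0.1283 - 0.2735i - 0.6388j + 0.7076k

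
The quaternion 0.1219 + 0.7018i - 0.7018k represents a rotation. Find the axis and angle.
axis = (√2/2, 0, -√2/2), θ = 166°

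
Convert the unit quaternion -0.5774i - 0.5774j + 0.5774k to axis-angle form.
axis = (-√3/3, -√3/3, √3/3), θ = π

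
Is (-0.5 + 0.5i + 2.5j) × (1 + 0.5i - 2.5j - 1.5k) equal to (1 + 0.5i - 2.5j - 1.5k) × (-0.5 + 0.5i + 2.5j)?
No: pq = 5.5 - 3.5i + 4.5j - 1.75k ≠ 5.5 + 4i + 3j + 3.25k = qp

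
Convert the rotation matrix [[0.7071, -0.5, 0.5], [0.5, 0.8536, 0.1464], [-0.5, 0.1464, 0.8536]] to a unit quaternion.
0.9239 + 0.2706j + 0.2706k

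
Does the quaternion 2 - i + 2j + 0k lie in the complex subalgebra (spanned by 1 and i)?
No. The quaternion 2 - i + 2j has j-coefficient y = 2 and k-coefficient z = 0, not both zero, so it does not lie in the complex subalgebra spanned by 1 and i.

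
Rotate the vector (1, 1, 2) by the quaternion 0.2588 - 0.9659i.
(1, 0.134, -2.232)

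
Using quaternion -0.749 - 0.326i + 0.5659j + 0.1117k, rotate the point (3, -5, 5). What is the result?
(-2.591, -7.231, -0.014)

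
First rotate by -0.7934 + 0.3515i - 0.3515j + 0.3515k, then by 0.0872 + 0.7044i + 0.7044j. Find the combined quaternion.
-0.0692 - 0.2806i - 0.8371j - 0.4645k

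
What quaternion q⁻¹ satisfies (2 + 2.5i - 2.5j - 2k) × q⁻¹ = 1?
0.0976 - 0.122i + 0.122j + 0.0976k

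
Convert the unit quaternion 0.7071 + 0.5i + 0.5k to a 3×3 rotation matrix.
[[0.5, -0.7071, 0.5], [0.7071, 0, -0.7071], [0.5, 0.7071, 0.5]]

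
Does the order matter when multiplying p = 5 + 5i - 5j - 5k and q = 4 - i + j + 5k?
Yes: pq = 55 - 5i - 35j + 5k ≠ 55 + 35i + 5j + 5k = qp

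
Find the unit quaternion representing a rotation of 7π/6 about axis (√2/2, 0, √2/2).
-0.2588 + 0.683i + 0.683k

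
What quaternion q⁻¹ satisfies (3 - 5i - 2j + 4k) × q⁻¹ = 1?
0.0556 + 0.0926i + 0.037j - 0.0741k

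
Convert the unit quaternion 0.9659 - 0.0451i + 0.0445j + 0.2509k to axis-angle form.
axis = (-0.1743, 0.172, 0.9696), θ = π/6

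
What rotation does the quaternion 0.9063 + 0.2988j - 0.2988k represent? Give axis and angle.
axis = (0, √2/2, -√2/2), θ = 50°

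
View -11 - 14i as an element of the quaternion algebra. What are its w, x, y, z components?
-11 - 14i + 0j + 0k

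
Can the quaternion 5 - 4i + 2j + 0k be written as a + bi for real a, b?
No. The quaternion 5 - 4i + 2j has j-coefficient y = 2 and k-coefficient z = 0, not both zero, so it does not lie in the complex subalgebra spanned by 1 and i.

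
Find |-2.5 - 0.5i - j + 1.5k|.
3.122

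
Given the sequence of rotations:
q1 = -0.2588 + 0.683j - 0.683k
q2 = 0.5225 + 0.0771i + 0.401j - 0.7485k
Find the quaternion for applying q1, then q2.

q2 · q1 = -0.9203 + 0.2174i + 0.3057j - 0.1105k
-0.9203 + 0.2174i + 0.3057j - 0.1105k


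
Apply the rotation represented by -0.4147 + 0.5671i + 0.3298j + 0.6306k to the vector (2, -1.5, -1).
(-1.813, -0.526, 1.92)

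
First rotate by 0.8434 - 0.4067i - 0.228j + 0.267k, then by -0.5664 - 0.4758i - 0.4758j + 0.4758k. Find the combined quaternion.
-0.9067 - 0.1895i - 0.3386j + 0.165k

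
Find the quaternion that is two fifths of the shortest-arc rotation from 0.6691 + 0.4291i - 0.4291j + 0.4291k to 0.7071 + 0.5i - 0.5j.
0.701 + 0.4687i - 0.4687j + 0.263k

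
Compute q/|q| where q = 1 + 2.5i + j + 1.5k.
0.3086 + 0.7715i + 0.3086j + 0.4629k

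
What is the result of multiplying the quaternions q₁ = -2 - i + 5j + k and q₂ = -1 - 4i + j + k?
-8 + 13i - 10j + 16k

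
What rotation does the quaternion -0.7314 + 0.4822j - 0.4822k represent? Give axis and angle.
axis = (0, √2/2, -√2/2), θ = 274°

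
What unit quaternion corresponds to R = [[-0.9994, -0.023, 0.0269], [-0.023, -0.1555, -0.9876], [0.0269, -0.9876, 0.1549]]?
0.0177i - 0.6498j + 0.7599k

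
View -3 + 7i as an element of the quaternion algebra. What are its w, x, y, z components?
-3 + 7i + 0j + 0k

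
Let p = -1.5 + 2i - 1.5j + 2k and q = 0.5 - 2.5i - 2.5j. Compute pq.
0.5 + 9.75i - 2j - 7.75k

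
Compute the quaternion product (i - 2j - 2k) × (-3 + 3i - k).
-5 - i + j + 12k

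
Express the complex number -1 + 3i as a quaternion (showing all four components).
-1 + 3i + 0j + 0k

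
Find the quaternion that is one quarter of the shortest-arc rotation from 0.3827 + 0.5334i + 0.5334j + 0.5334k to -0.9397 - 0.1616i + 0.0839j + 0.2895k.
0.645 + 0.5146i + 0.4324j + 0.3636k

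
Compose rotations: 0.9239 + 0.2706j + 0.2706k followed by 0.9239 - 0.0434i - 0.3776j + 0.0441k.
0.9438 - 0.1542i - 0.0871j + 0.279k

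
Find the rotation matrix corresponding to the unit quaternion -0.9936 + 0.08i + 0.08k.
[[0.9872, 0.159, 0.0128], [-0.159, 0.9744, 0.159], [0.0128, -0.159, 0.9872]]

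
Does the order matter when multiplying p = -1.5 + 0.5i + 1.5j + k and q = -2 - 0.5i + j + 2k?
Yes: pq = -0.25 + 1.75i - 6j - 3.75k ≠ -0.25 - 2.25i - 3j - 6.25k = qp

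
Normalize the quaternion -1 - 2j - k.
-0.4082 - 0.8165j - 0.4082k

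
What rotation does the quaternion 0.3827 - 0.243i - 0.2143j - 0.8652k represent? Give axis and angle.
axis = (-0.263, -0.232, -0.9365), θ = 3π/4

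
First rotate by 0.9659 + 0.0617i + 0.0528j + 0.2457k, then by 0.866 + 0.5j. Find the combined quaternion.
0.8101 + 0.1763i + 0.5287j + 0.1819k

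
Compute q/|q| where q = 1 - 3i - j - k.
0.2887 - 0.866i - 0.2887j - 0.2887k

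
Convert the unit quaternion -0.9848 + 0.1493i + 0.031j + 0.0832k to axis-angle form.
axis = (0.8595, 0.1785, 0.479), θ = 340°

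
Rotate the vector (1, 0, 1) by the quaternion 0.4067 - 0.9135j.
(-1.412, 0, 0.074)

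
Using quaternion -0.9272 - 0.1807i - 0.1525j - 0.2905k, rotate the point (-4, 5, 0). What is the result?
(-5.557, 1.454, 2.83)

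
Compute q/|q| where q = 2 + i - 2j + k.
0.6325 + 0.3162i - 0.6325j + 0.3162k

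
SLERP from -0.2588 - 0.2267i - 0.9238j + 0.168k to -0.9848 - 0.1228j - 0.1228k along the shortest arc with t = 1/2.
-0.7575 - 0.1381i - 0.6375j + 0.0275k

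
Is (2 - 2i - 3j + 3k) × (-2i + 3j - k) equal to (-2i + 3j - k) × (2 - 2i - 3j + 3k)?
No: pq = 8 - 10i - 2j - 14k ≠ 8 + 2i + 14j + 10k = qp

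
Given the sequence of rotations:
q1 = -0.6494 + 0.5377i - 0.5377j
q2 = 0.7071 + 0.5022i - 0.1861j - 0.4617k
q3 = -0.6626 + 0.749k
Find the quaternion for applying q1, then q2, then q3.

q2 · q1 = -0.8293 - 0.1942i - 0.5076j + 0.1299k
q3 · q2 · q1 = 0.4522 + 0.5089i + 0.1909j - 0.7072k
0.4522 + 0.5089i + 0.1909j - 0.7072k


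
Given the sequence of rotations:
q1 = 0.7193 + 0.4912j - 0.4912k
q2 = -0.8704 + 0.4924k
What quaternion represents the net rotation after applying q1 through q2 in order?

q2 · q1 = -0.3842 - 0.2419i - 0.4275j + 0.7817k
-0.3842 - 0.2419i - 0.4275j + 0.7817k


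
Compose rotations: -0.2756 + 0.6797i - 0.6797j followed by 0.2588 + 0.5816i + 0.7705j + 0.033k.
0.0571 + 0.038i - 0.3658j - 0.9281k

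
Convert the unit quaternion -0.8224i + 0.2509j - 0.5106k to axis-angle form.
axis = (-0.8224, 0.2509, -0.5106), θ = π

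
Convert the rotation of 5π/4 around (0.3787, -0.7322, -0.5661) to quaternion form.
-0.3827 + 0.3499i - 0.6765j - 0.523k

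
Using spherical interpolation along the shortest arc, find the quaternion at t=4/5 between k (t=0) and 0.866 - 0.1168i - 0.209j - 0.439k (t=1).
-0.7508 + 0.1013i + 0.1812j + 0.627k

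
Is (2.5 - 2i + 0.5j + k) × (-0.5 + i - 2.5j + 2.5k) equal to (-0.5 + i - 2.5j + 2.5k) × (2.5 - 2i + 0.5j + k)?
No: pq = -0.5 + 7.25i - 0.5j + 10.25k ≠ -0.5 - 0.25i - 12.5j + 1.25k = qp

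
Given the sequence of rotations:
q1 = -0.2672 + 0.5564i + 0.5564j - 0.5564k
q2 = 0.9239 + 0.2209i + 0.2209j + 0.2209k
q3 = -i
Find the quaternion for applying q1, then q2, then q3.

q2 · q1 = -0.3698 + 0.2092i + 0.7009j - 0.5731k
q3 · q2 · q1 = 0.2092 + 0.3698i - 0.5731j - 0.7009k
0.2092 + 0.3698i - 0.5731j - 0.7009k


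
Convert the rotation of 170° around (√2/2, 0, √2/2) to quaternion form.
0.0872 + 0.7044i + 0.7044k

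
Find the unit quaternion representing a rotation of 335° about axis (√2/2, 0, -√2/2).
-0.9763 + 0.153i - 0.153k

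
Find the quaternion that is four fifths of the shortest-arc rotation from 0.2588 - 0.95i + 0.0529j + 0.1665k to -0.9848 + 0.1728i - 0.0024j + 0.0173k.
0.9216 - 0.3869i + 0.0153j + 0.0264k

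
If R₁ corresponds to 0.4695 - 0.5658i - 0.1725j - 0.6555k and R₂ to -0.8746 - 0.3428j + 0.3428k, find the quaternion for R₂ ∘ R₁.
-0.2451 + 0.7787i - 0.204j + 0.5403k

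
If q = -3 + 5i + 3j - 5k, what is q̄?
-3 - 5i - 3j + 5k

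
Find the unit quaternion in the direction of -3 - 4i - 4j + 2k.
-0.4472 - 0.5963i - 0.5963j + 0.2981k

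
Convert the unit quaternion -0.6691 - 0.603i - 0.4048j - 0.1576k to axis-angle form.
axis = (-0.8114, -0.5447, -0.2121), θ = 264°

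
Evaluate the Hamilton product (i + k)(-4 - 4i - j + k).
3 - 3i - 5j - 5k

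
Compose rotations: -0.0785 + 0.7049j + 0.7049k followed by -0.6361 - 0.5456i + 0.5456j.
-0.3347 + 0.4274i - 0.1066j - 0.833k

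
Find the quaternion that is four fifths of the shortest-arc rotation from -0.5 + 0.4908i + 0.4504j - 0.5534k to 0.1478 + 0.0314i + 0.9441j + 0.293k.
-0.0037 + 0.1636i + 0.98j + 0.1132k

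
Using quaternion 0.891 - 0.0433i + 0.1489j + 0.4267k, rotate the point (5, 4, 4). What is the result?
(0.778, 7.083, 2.496)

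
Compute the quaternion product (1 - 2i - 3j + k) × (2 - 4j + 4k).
-14 - 12i - 2j + 14k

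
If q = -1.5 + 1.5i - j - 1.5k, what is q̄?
-1.5 - 1.5i + j + 1.5k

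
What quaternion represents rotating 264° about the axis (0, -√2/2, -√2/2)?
-0.6691 - 0.5255j - 0.5255k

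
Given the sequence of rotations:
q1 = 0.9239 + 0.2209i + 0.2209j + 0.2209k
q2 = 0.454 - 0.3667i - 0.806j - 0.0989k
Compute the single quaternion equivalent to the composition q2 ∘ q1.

q2 · q1 = 0.7003 - 0.3947i - 0.5852j + 0.106k
0.7003 - 0.3947i - 0.5852j + 0.106k


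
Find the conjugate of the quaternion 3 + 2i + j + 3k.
3 - 2i - j - 3k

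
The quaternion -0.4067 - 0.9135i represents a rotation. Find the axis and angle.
axis = (-1, 0, 0), θ = 228°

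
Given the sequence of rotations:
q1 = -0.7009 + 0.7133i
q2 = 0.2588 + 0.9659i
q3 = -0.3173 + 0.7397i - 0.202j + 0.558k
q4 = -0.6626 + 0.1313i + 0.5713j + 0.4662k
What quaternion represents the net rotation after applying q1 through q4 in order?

q2 · q1 = -0.8704 - 0.4924i
q3 · q2 · q1 = 0.6404 - 0.4876i - 0.0989j - 0.5851k
q4 · q3 · q2 · q1 = -0.031 + 0.119i + 0.2809j + 0.9518k
-0.031 + 0.119i + 0.2809j + 0.9518k


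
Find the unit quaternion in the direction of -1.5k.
-k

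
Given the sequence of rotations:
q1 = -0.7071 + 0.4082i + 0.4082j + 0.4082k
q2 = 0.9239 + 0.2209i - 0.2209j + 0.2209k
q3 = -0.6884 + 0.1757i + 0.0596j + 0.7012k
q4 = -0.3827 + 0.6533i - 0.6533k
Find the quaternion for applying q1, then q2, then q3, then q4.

q2 · q1 = -0.7435 + 0.0406i + 0.5333j + 0.4013k
q3 · q2 · q1 = 0.1915 - 0.5086i - 0.4535j - 0.7063k
q4 · q3 · q2 · q1 = -0.2024 + 0.0235i + 0.9672j - 0.1511k
-0.2024 + 0.0235i + 0.9672j - 0.1511k


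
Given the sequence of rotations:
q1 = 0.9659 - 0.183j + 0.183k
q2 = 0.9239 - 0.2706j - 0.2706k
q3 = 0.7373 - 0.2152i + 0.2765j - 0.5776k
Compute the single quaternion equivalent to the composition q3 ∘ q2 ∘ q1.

q2 · q1 = 0.8924 - 0.099i - 0.4304j - 0.0923k
q3 · q2 · q1 = 0.7024 - 0.5392i - 0.0333j - 0.4635k
0.7024 - 0.5392i - 0.0333j - 0.4635k


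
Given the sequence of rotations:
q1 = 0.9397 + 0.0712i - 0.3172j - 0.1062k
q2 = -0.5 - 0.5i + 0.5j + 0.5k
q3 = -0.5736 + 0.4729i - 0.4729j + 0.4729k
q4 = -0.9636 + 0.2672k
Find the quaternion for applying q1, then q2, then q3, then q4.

q2 · q1 = -0.2225 - 0.4i + 0.6109j + 0.646k
q3 · q2 · q1 = 0.3002 - 0.4702i - 0.7398j - 0.376k
q4 · q3 · q2 · q1 = -0.1888 + 0.6508i + 0.5872j + 0.4425k
-0.1888 + 0.6508i + 0.5872j + 0.4425k


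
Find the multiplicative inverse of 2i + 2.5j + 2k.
-0.1404i - 0.1754j - 0.1404k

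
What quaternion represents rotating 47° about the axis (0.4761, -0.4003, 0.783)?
0.9171 + 0.1898i - 0.1596j + 0.3122k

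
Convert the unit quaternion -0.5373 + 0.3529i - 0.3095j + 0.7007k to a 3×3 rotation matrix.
[[-0.1735, 0.5345, 0.8271], [-0.9714, -0.231, -0.0545], [0.162, -0.813, 0.5593]]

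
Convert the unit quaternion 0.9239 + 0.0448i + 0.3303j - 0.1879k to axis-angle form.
axis = (0.1171, 0.8632, -0.4911), θ = π/4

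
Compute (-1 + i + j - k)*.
-1 - i - j + k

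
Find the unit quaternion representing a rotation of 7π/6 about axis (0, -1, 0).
-0.2588 - 0.9659j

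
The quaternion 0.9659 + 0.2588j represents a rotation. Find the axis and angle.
axis = (0, 1, 0), θ = π/6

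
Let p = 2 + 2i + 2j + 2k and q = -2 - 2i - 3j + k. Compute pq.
4 - 16j - 4k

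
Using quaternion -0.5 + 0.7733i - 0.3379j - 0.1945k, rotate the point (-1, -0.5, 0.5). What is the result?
(-0.319, 0.916, 0.747)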